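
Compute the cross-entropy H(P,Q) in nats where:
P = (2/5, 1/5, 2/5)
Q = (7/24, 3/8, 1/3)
1.1285 nats

Cross-entropy: H(P,Q) = -Σ p(x) log q(x)

Alternatively: H(P,Q) = H(P) + D_KL(P||Q)
H(P) = 1.0549 nats
D_KL(P||Q) = 0.0735 nats

H(P,Q) = 1.0549 + 0.0735 = 1.1285 nats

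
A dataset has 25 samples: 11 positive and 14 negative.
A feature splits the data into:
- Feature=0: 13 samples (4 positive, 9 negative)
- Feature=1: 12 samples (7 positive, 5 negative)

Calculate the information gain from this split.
0.0562 bits

Information Gain = H(Y) - H(Y|Feature)

Before split:
P(positive) = 11/25 = 0.4400
H(Y) = 0.9896 bits

After split:
Feature=0: H = 0.8905 bits (weight = 13/25)
Feature=1: H = 0.9799 bits (weight = 12/25)
H(Y|Feature) = (13/25)×0.8905 + (12/25)×0.9799 = 0.9334 bits

Information Gain = 0.9896 - 0.9334 = 0.0562 bits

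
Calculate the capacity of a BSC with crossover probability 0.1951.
0.2880 bits

For a binary symmetric channel (BSC) with error probability p:
Capacity C = 1 - H(p) bits per symbol

where H(p) = -p log₂(p) - (1-p) log₂(1-p) is the binary entropy function.

H(0.1951) = 0.7120 bits
C = 1 - 0.7120 = 0.2880 bits per symbol

This means we can reliably transmit up to 0.2880 bits of information per channel use.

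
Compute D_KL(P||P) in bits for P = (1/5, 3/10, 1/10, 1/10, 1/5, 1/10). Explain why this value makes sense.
0.0000 bits

KL divergence satisfies the Gibbs inequality: D_KL(P||Q) ≥ 0 for all distributions P, Q.

D_KL(P||Q) = Σ p(x) log(p(x)/q(x))
Each term is p(x) × log_2(p(x)/p(x)) = p(x) × log_2(1) = 0, so the sum is 0.
D_KL(P||Q) = 0.0000 bits

When P = Q, the KL divergence is exactly 0, as there is no 'divergence' between identical distributions.

This non-negativity is a fundamental property: relative entropy cannot be negative because it measures how different Q is from P.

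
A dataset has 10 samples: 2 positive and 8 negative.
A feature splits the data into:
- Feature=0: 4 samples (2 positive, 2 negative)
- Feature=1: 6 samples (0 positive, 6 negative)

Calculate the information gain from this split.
0.3219 bits

Information Gain = H(Y) - H(Y|Feature)

Before split:
P(positive) = 2/10 = 0.2000
H(Y) = 0.7219 bits

After split:
Feature=0: H = 1.0000 bits (weight = 4/10)
Feature=1: H = 0.0000 bits (weight = 6/10)
H(Y|Feature) = (4/10)×1.0000 + (6/10)×0.0000 = 0.4000 bits

Information Gain = 0.7219 - 0.4000 = 0.3219 bits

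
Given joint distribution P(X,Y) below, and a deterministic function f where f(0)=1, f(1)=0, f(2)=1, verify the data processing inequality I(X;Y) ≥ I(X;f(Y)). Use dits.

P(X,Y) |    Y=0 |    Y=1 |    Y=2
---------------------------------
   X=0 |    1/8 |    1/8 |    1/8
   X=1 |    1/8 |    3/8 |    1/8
I(X;Y) = 0.0147, I(X;f(Y)) = 0.0147, inequality holds: 0.0147 ≥ 0.0147

Data Processing Inequality: For any Markov chain X → Y → Z, we have I(X;Y) ≥ I(X;Z).

Here Z = f(Y) is a deterministic function of Y, forming X → Y → Z.

Original I(X;Y) = 0.0147 dits

After applying f:
P(X,Z) where Z=f(Y):
- P(X,Z=0) = P(X,Y=1)
- P(X,Z=1) = P(X,Y=0) + P(X,Y=2)

I(X;Z) = I(X;f(Y)) = 0.0147 dits

Verification: 0.0147 ≥ 0.0147 ✓

Information cannot be created by processing; the function f can only lose information about X.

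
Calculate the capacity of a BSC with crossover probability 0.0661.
0.6488 bits

For a binary symmetric channel (BSC) with error probability p:
Capacity C = 1 - H(p) bits per symbol

where H(p) = -p log₂(p) - (1-p) log₂(1-p) is the binary entropy function.

H(0.0661) = 0.3512 bits
C = 1 - 0.3512 = 0.6488 bits per symbol

This means we can reliably transmit up to 0.6488 bits of information per channel use.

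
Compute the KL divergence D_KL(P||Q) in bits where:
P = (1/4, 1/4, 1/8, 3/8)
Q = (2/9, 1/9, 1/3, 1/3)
0.2218 bits

KL divergence: D_KL(P||Q) = Σ p(x) log(p(x)/q(x))

Computing term by term:
  x=0: 1/4 × log_2[(1/4)/(2/9)] = 1/4 × 0.1699 = 0.0425
  x=1: 1/4 × log_2[(1/4)/(1/9)] = 1/4 × 1.1699 = 0.2925
  x=2: 1/8 × log_2[(1/8)/(1/3)] = 1/8 × -1.4150 = -0.1769
  x=3: 3/8 × log_2[(3/8)/(1/3)] = 3/8 × 0.1699 = 0.0637

D_KL(P||Q) = 0.2218 bits

Note: KL divergence is always non-negative and equals 0 iff P = Q.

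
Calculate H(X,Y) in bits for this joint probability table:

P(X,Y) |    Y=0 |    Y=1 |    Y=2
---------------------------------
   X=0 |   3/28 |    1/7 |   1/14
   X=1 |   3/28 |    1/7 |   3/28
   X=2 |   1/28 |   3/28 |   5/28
3.0706 bits

Joint entropy is H(X,Y) = -Σ_{x,y} p(x,y) log p(x,y).

Summing over all non-zero entries:
H(X,Y) = -[3/28·log_2(3/28) + 1/7·log_2(1/7) + 1/14·log_2(1/14) + 3/28·log_2(3/28) + 1/7·log_2(1/7) + 3/28·log_2(3/28) + 1/28·log_2(1/28) + 3/28·log_2(3/28) + 5/28·log_2(5/28)]
H(X,Y) = 3.0706 bits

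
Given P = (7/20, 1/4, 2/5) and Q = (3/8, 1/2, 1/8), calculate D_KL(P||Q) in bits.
0.3864 bits

KL divergence: D_KL(P||Q) = Σ p(x) log(p(x)/q(x))

Computing term by term:
  x=0: 7/20 × log_2[(7/20)/(3/8)] = 7/20 × -0.0995 = -0.0348
  x=1: 1/4 × log_2[(1/4)/(1/2)] = 1/4 × -1.0000 = -0.2500
  x=2: 2/5 × log_2[(2/5)/(1/8)] = 2/5 × 1.6781 = 0.6712

D_KL(P||Q) = 0.3864 bits

Note: KL divergence is always non-negative and equals 0 iff P = Q.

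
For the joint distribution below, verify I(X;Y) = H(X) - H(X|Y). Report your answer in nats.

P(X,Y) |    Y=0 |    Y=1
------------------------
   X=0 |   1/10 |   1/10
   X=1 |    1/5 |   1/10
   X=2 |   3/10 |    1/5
I(X;Y) = 0.0069 nats

Mutual information has multiple equivalent forms:
- I(X;Y) = H(X) - H(X|Y)
- I(X;Y) = H(Y) - H(Y|X)
- I(X;Y) = H(X) + H(Y) - H(X,Y)

Computing all quantities:
H(X) = 1.0297, H(Y) = 0.6730, H(X,Y) = 1.6957
H(X|Y) = 1.0227, H(Y|X) = 0.6661

Verification:
H(X) - H(X|Y) = 1.0297 - 1.0227 = 0.0069
H(Y) - H(Y|X) = 0.6730 - 0.6661 = 0.0069
H(X) + H(Y) - H(X,Y) = 1.0297 + 0.6730 - 1.6957 = 0.0069

All forms give I(X;Y) = 0.0069 nats. ✓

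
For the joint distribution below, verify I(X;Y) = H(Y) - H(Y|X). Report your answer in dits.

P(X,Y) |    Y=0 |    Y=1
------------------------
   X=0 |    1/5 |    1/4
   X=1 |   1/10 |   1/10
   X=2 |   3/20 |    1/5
I(X;Y) = 0.0006 dits

Mutual information has multiple equivalent forms:
- I(X;Y) = H(X) - H(X|Y)
- I(X;Y) = H(Y) - H(Y|X)
- I(X;Y) = H(X) + H(Y) - H(X,Y)

Computing all quantities:
H(X) = 0.4554, H(Y) = 0.2989, H(X,Y) = 0.7537
H(X|Y) = 0.4548, H(Y|X) = 0.2983

Verification:
H(X) - H(X|Y) = 0.4554 - 0.4548 = 0.0006
H(Y) - H(Y|X) = 0.2989 - 0.2983 = 0.0006
H(X) + H(Y) - H(X,Y) = 0.4554 + 0.2989 - 0.7537 = 0.0006

All forms give I(X;Y) = 0.0006 dits. ✓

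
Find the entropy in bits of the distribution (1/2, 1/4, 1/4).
1.5000 bits

Shannon entropy is H(X) = -Σ p(x) log p(x).

For P = (1/2, 1/4, 1/4):
H = -1/2 × log_2(1/2) -1/4 × log_2(1/4) -1/4 × log_2(1/4)
H = 1.5000 bits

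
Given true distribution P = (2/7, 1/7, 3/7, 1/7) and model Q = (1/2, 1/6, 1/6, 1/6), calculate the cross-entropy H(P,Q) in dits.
0.6418 dits

Cross-entropy: H(P,Q) = -Σ p(x) log q(x)

Alternatively: H(P,Q) = H(P) + D_KL(P||Q)
H(P) = 0.5546 dits
D_KL(P||Q) = 0.0872 dits

H(P,Q) = 0.5546 + 0.0872 = 0.6418 dits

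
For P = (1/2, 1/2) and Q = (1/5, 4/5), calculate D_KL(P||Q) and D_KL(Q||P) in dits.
D_KL(P||Q) = 0.0969, D_KL(Q||P) = 0.0837

KL divergence is not symmetric: D_KL(P||Q) ≠ D_KL(Q||P) in general.

D_KL(P||Q) = 0.0969 dits
D_KL(Q||P) = 0.0837 dits

No, they are not equal!

This asymmetry is why KL divergence is not a true distance metric.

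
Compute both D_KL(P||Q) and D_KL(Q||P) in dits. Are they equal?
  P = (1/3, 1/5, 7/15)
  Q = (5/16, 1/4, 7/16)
D_KL(P||Q) = 0.0030, D_KL(Q||P) = 0.0032

KL divergence is not symmetric: D_KL(P||Q) ≠ D_KL(Q||P) in general.

D_KL(P||Q) = 0.0030 dits
D_KL(Q||P) = 0.0032 dits

No, they are not equal!

This asymmetry is why KL divergence is not a true distance metric.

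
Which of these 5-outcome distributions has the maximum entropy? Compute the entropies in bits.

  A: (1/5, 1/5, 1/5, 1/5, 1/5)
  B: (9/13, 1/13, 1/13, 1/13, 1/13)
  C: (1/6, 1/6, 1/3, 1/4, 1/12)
A

For a discrete distribution over n outcomes, entropy is maximized by the uniform distribution.

Computing entropies:
H(A) = 2.3219 bits
H(B) = 1.5059 bits
H(C) = 2.1887 bits

The uniform distribution (where all probabilities equal 1/5) achieves the maximum entropy of log_2(5) = 2.3219 bits.

Distribution A has the highest entropy.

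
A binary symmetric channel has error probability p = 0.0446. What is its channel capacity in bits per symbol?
0.7370 bits

For a binary symmetric channel (BSC) with error probability p:
Capacity C = 1 - H(p) bits per symbol

where H(p) = -p log₂(p) - (1-p) log₂(1-p) is the binary entropy function.

H(0.0446) = 0.2630 bits
C = 1 - 0.2630 = 0.7370 bits per symbol

This means we can reliably transmit up to 0.7370 bits of information per channel use.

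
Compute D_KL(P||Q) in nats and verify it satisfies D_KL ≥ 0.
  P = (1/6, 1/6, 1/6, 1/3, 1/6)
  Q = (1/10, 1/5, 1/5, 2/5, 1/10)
0.0487 nats

KL divergence satisfies the Gibbs inequality: D_KL(P||Q) ≥ 0 for all distributions P, Q.

D_KL(P||Q) = Σ p(x) log(p(x)/q(x))
Term by term:
  x=0: 1/6 × log_e[(1/6)/(1/10)] = 0.0851
  x=1: 1/6 × log_e[(1/6)/(1/5)] = -0.0304
  x=2: 1/6 × log_e[(1/6)/(1/5)] = -0.0304
  x=3: 1/3 × log_e[(1/3)/(2/5)] = -0.0608
  x=4: 1/6 × log_e[(1/6)/(1/10)] = 0.0851
D_KL(P||Q) = 0.0487 nats

D_KL(P||Q) = 0.0487 ≥ 0 ✓

This non-negativity is a fundamental property: relative entropy cannot be negative because it measures how different Q is from P.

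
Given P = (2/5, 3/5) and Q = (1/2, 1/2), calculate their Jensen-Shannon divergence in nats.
0.0051 nats

Jensen-Shannon divergence is:
JSD(P||Q) = 0.5 × D_KL(P||M) + 0.5 × D_KL(Q||M)
where M = 0.5 × (P + Q) is the mixture distribution.

M = 0.5 × (2/5, 3/5) + 0.5 × (1/2, 1/2) = (9/20, 11/20)

D_KL(P||M) = 0.0051 nats
D_KL(Q||M) = 0.0050 nats

JSD(P||Q) = 0.5 × 0.0051 + 0.5 × 0.0050 = 0.0051 nats

Unlike KL divergence, JSD is symmetric and bounded: 0 ≤ JSD ≤ log(2).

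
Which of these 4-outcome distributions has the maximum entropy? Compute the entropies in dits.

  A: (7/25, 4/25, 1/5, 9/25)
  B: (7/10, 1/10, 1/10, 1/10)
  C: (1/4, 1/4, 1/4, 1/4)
C

For a discrete distribution over n outcomes, entropy is maximized by the uniform distribution.

Computing entropies:
H(A) = 0.5817 dits
H(B) = 0.4084 dits
H(C) = 0.6021 dits

The uniform distribution (where all probabilities equal 1/4) achieves the maximum entropy of log_10(4) = 0.6021 dits.

Distribution C has the highest entropy.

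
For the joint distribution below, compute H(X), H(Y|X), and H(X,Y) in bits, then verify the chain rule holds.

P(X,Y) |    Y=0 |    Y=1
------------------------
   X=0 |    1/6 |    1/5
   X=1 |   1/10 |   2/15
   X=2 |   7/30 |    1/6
H(X,Y) = 2.5357, H(X) = 1.5494, H(Y|X) = 0.9863 (all in bits)

Chain rule: H(X,Y) = H(X) + H(Y|X)

Left side — joint entropy directly:
H(X,Y) = -Σ p(x,y) log p(x,y) = 2.5357 bits

Right side — compute H(Y|X) from the conditional distributions:
P(X) = (11/30, 7/30, 2/5), so H(X) = 1.5494 bits
H(Y|X) = Σ_x P(X=x) · H(Y|X=x):
  P(Y|X=0) = (5/11, 6/11), H(Y|X=0) = 0.9940, weight P(X=0) = 11/30
  P(Y|X=1) = (3/7, 4/7), H(Y|X=1) = 0.9852, weight P(X=1) = 7/30
  P(Y|X=2) = (7/12, 5/12), H(Y|X=2) = 0.9799, weight P(X=2) = 2/5
H(Y|X) = 0.9863 bits

H(X) + H(Y|X) = 1.5494 + 0.9863 = 2.5357 bits

Both sides equal 2.5357 bits. ✓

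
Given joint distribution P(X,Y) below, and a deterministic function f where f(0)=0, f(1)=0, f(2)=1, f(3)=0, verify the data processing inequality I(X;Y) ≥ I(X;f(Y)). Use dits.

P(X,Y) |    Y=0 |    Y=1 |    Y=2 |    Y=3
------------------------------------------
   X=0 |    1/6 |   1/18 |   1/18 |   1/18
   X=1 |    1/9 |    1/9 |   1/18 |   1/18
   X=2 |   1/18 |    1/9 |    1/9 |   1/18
I(X;Y) = 0.0236, I(X;f(Y)) = 0.0075, inequality holds: 0.0236 ≥ 0.0075

Data Processing Inequality: For any Markov chain X → Y → Z, we have I(X;Y) ≥ I(X;Z).

Here Z = f(Y) is a deterministic function of Y, forming X → Y → Z.

Original I(X;Y) = 0.0236 dits

After applying f:
P(X,Z) where Z=f(Y):
- P(X,Z=0) = P(X,Y=0) + P(X,Y=1) + P(X,Y=3)
- P(X,Z=1) = P(X,Y=2)

I(X;Z) = I(X;f(Y)) = 0.0075 dits

Verification: 0.0236 ≥ 0.0075 ✓

Information cannot be created by processing; the function f can only lose information about X.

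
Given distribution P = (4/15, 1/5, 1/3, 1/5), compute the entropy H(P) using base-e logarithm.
1.3624 nats

Shannon entropy is H(X) = -Σ p(x) log p(x).

For P = (4/15, 1/5, 1/3, 1/5):
H = -4/15 × log_e(4/15) -1/5 × log_e(1/5) -1/3 × log_e(1/3) -1/5 × log_e(1/5)
H = 1.3624 nats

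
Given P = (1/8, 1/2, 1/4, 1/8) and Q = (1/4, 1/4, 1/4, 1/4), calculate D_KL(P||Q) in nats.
0.1733 nats

KL divergence: D_KL(P||Q) = Σ p(x) log(p(x)/q(x))

Computing term by term:
  x=0: 1/8 × log_e[(1/8)/(1/4)] = 1/8 × -0.6931 = -0.0866
  x=1: 1/2 × log_e[(1/2)/(1/4)] = 1/2 × 0.6931 = 0.3466
  x=2: 1/4 × log_e[(1/4)/(1/4)] = 1/4 × 0.0000 = 0.0000
  x=3: 1/8 × log_e[(1/8)/(1/4)] = 1/8 × -0.6931 = -0.0866

D_KL(P||Q) = 0.1733 nats

Note: KL divergence is always non-negative and equals 0 iff P = Q.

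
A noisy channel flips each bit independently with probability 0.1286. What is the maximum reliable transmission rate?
0.4464 bits

For a binary symmetric channel (BSC) with error probability p:
Capacity C = 1 - H(p) bits per symbol

where H(p) = -p log₂(p) - (1-p) log₂(1-p) is the binary entropy function.

H(0.1286) = 0.5536 bits
C = 1 - 0.5536 = 0.4464 bits per symbol

This means we can reliably transmit up to 0.4464 bits of information per channel use.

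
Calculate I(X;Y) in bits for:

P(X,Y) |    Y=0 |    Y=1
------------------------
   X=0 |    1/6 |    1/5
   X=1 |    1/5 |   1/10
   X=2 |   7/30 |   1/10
0.0372 bits

Mutual information: I(X;Y) = H(X) + H(Y) - H(X,Y)

Marginals:
P(X) = (11/30, 3/10, 1/3), H(X) = 1.5801 bits
P(Y) = (3/5, 2/5), H(Y) = 0.9710 bits

Joint entropy: H(X,Y) = 2.5139 bits

I(X;Y) = 1.5801 + 0.9710 - 2.5139 = 0.0372 bits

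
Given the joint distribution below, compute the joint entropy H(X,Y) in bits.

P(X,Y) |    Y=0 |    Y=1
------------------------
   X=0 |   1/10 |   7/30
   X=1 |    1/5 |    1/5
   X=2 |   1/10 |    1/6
2.5139 bits

Joint entropy is H(X,Y) = -Σ_{x,y} p(x,y) log p(x,y).

Summing over all non-zero entries:
H(X,Y) = -[1/10·log_2(1/10) + 7/30·log_2(7/30) + 1/5·log_2(1/5) + 1/5·log_2(1/5) + 1/10·log_2(1/10) + 1/6·log_2(1/6)]
H(X,Y) = 2.5139 bits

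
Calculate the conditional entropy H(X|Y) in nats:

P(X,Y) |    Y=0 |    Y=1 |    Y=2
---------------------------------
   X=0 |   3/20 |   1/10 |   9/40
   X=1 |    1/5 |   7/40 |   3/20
0.6717 nats

Using the chain rule: H(X|Y) = H(X,Y) - H(Y)

First, compute H(X,Y) = 1.7619 nats

Marginal P(Y) = (7/20, 11/40, 3/8)
H(Y) = 1.0903 nats

H(X|Y) = H(X,Y) - H(Y) = 1.7619 - 1.0903 = 0.6717 nats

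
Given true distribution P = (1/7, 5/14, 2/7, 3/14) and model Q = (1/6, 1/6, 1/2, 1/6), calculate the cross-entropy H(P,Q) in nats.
1.4779 nats

Cross-entropy: H(P,Q) = -Σ p(x) log q(x)

Alternatively: H(P,Q) = H(P) + D_KL(P||Q)
H(P) = 1.3337 nats
D_KL(P||Q) = 0.1441 nats

H(P,Q) = 1.3337 + 0.1441 = 1.4779 nats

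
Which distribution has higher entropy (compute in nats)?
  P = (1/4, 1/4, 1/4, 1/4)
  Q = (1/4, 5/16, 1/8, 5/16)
P

Computing entropies in nats:
H(P) = 1.3863
H(Q) = 1.3335

Distribution P has higher entropy.

Intuition: The distribution closer to uniform (more spread out) has higher entropy.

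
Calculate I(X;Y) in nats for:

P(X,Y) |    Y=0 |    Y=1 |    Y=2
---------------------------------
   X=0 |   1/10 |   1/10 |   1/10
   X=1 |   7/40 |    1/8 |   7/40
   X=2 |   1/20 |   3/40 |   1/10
0.0096 nats

Mutual information: I(X;Y) = H(X) + H(Y) - H(X,Y)

Marginals:
P(X) = (3/10, 19/40, 9/40), H(X) = 1.0504 nats
P(Y) = (13/40, 3/10, 3/8), H(Y) = 1.0943 nats

Joint entropy: H(X,Y) = 2.1351 nats

I(X;Y) = 1.0504 + 1.0943 - 2.1351 = 0.0096 nats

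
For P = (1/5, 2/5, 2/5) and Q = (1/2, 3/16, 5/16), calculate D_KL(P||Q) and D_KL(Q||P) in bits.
D_KL(P||Q) = 0.3153, D_KL(Q||P) = 0.3447

KL divergence is not symmetric: D_KL(P||Q) ≠ D_KL(Q||P) in general.

D_KL(P||Q) = 0.3153 bits
D_KL(Q||P) = 0.3447 bits

No, they are not equal!

This asymmetry is why KL divergence is not a true distance metric.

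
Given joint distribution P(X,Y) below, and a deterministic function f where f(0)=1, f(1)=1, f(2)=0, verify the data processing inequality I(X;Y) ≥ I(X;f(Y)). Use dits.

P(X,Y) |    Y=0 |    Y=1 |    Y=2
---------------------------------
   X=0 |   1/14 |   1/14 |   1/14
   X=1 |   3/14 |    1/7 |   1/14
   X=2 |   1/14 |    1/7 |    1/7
I(X;Y) = 0.0207, I(X;f(Y)) = 0.0123, inequality holds: 0.0207 ≥ 0.0123

Data Processing Inequality: For any Markov chain X → Y → Z, we have I(X;Y) ≥ I(X;Z).

Here Z = f(Y) is a deterministic function of Y, forming X → Y → Z.

Original I(X;Y) = 0.0207 dits

After applying f:
P(X,Z) where Z=f(Y):
- P(X,Z=0) = P(X,Y=2)
- P(X,Z=1) = P(X,Y=0) + P(X,Y=1)

I(X;Z) = I(X;f(Y)) = 0.0123 dits

Verification: 0.0207 ≥ 0.0123 ✓

Information cannot be created by processing; the function f can only lose information about X.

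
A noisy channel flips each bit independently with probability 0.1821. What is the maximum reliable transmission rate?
0.3154 bits

For a binary symmetric channel (BSC) with error probability p:
Capacity C = 1 - H(p) bits per symbol

where H(p) = -p log₂(p) - (1-p) log₂(1-p) is the binary entropy function.

H(0.1821) = 0.6846 bits
C = 1 - 0.6846 = 0.3154 bits per symbol

This means we can reliably transmit up to 0.3154 bits of information per channel use.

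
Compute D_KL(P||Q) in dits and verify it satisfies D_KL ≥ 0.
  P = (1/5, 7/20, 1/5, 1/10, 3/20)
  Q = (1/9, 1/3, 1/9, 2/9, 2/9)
0.0492 dits

KL divergence satisfies the Gibbs inequality: D_KL(P||Q) ≥ 0 for all distributions P, Q.

D_KL(P||Q) = Σ p(x) log(p(x)/q(x))
Term by term:
  x=0: 1/5 × log_10[(1/5)/(1/9)] = 0.0511
  x=1: 7/20 × log_10[(7/20)/(1/3)] = 0.0074
  x=2: 1/5 × log_10[(1/5)/(1/9)] = 0.0511
  x=3: 1/10 × log_10[(1/10)/(2/9)] = -0.0347
  x=4: 3/20 × log_10[(3/20)/(2/9)] = -0.0256
D_KL(P||Q) = 0.0492 dits

D_KL(P||Q) = 0.0492 ≥ 0 ✓

This non-negativity is a fundamental property: relative entropy cannot be negative because it measures how different Q is from P.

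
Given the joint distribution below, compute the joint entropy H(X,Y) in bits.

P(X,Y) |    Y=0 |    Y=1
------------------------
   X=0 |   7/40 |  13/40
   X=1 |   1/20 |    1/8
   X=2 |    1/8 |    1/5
2.3975 bits

Joint entropy is H(X,Y) = -Σ_{x,y} p(x,y) log p(x,y).

Summing over all non-zero entries:
H(X,Y) = -[7/40·log_2(7/40) + 13/40·log_2(13/40) + 1/20·log_2(1/20) + 1/8·log_2(1/8) + 1/8·log_2(1/8) + 1/5·log_2(1/5)]
H(X,Y) = 2.3975 bits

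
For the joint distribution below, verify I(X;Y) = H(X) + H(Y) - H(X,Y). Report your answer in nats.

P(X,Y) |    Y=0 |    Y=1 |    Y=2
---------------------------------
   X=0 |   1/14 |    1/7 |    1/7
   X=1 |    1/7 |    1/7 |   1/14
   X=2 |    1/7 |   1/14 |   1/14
I(X;Y) = 0.0428 nats

Mutual information has multiple equivalent forms:
- I(X;Y) = H(X) - H(X|Y)
- I(X;Y) = H(Y) - H(Y|X)
- I(X;Y) = H(X) + H(Y) - H(X,Y)

Computing all quantities:
H(X) = 1.0934, H(Y) = 1.0934, H(X,Y) = 2.1440
H(X|Y) = 1.0506, H(Y|X) = 1.0506

Verification:
H(X) - H(X|Y) = 1.0934 - 1.0506 = 0.0428
H(Y) - H(Y|X) = 1.0934 - 1.0506 = 0.0428
H(X) + H(Y) - H(X,Y) = 1.0934 + 1.0934 - 2.1440 = 0.0428

All forms give I(X;Y) = 0.0428 nats. ✓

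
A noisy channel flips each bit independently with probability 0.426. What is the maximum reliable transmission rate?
0.0159 bits

For a binary symmetric channel (BSC) with error probability p:
Capacity C = 1 - H(p) bits per symbol

where H(p) = -p log₂(p) - (1-p) log₂(1-p) is the binary entropy function.

H(0.426) = 0.9841 bits
C = 1 - 0.9841 = 0.0159 bits per symbol

This means we can reliably transmit up to 0.0159 bits of information per channel use.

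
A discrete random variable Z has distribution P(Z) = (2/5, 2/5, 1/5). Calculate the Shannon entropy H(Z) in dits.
0.4581 dits

Shannon entropy is H(X) = -Σ p(x) log p(x).

For P = (2/5, 2/5, 1/5):
H = -2/5 × log_10(2/5) -2/5 × log_10(2/5) -1/5 × log_10(1/5)
H = 0.4581 dits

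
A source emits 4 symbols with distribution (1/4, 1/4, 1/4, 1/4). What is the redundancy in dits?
0.0000 dits

Redundancy measures how far a source is from maximum entropy:
R = H_max - H(X)

Maximum entropy for 4 symbols: H_max = log_10(4) = 0.6021 dits
Actual entropy: H(X) = 0.6021 dits
Redundancy: R = 0.6021 - 0.6021 = 0.0000 dits

This redundancy represents potential for compression: the source could be compressed by 0.0000 dits per symbol.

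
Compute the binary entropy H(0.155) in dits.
0.1873 dits

The binary entropy function is:
H(p) = -p log(p) - (1-p) log(1-p)

H(0.155) = -0.155 × log_10(0.155) - 0.845 × log_10(0.845)
H(0.155) = 0.1873 dits

Note: Binary entropy is maximized at p=0.5 (H=1 bit) and minimized at p=0 or p=1 (H=0).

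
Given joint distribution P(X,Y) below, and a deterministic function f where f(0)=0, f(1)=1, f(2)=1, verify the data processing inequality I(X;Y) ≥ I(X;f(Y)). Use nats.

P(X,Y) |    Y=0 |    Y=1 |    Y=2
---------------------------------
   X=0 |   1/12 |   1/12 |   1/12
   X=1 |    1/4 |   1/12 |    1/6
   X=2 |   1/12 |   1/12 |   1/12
I(X;Y) = 0.0225, I(X;f(Y)) = 0.0144, inequality holds: 0.0225 ≥ 0.0144

Data Processing Inequality: For any Markov chain X → Y → Z, we have I(X;Y) ≥ I(X;Z).

Here Z = f(Y) is a deterministic function of Y, forming X → Y → Z.

Original I(X;Y) = 0.0225 nats

After applying f:
P(X,Z) where Z=f(Y):
- P(X,Z=0) = P(X,Y=0)
- P(X,Z=1) = P(X,Y=1) + P(X,Y=2)

I(X;Z) = I(X;f(Y)) = 0.0144 nats

Verification: 0.0225 ≥ 0.0144 ✓

Information cannot be created by processing; the function f can only lose information about X.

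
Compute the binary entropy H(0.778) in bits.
0.7638 bits

The binary entropy function is:
H(p) = -p log(p) - (1-p) log(1-p)

H(0.778) = -0.778 × log_2(0.778) - 0.222 × log_2(0.222)
H(0.778) = 0.7638 bits

Note: Binary entropy is maximized at p=0.5 (H=1 bit) and minimized at p=0 or p=1 (H=0).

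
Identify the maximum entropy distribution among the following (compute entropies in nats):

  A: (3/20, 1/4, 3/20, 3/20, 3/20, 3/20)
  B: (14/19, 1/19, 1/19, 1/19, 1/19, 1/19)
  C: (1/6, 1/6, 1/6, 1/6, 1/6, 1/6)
C

For a discrete distribution over n outcomes, entropy is maximized by the uniform distribution.

Computing entropies:
H(A) = 1.7694 nats
H(B) = 0.9999 nats
H(C) = 1.7918 nats

The uniform distribution (where all probabilities equal 1/6) achieves the maximum entropy of log_e(6) = 1.7918 nats.

Distribution C has the highest entropy.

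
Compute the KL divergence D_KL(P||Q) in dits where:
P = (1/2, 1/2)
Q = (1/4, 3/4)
0.0625 dits

KL divergence: D_KL(P||Q) = Σ p(x) log(p(x)/q(x))

Computing term by term:
  x=0: 1/2 × log_10[(1/2)/(1/4)] = 1/2 × 0.3010 = 0.1505
  x=1: 1/2 × log_10[(1/2)/(3/4)] = 1/2 × -0.1761 = -0.0880

D_KL(P||Q) = 0.0625 dits

Note: KL divergence is always non-negative and equals 0 iff P = Q.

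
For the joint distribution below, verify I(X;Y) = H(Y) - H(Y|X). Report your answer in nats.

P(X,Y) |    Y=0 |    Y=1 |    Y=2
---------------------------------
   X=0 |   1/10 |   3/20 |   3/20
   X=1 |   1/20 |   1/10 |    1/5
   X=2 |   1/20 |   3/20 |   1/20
I(X;Y) = 0.0500 nats

Mutual information has multiple equivalent forms:
- I(X;Y) = H(X) - H(X|Y)
- I(X;Y) = H(Y) - H(Y|X)
- I(X;Y) = H(X) + H(Y) - H(X,Y)

Computing all quantities:
H(X) = 1.0805, H(Y) = 1.0549, H(X,Y) = 2.0855
H(X|Y) = 1.0305, H(Y|X) = 1.0049

Verification:
H(X) - H(X|Y) = 1.0805 - 1.0305 = 0.0500
H(Y) - H(Y|X) = 1.0549 - 1.0049 = 0.0500
H(X) + H(Y) - H(X,Y) = 1.0805 + 1.0549 - 2.0855 = 0.0500

All forms give I(X;Y) = 0.0500 nats. ✓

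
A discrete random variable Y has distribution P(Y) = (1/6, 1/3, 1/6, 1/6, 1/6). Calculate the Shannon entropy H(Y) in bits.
2.2516 bits

Shannon entropy is H(X) = -Σ p(x) log p(x).

For P = (1/6, 1/3, 1/6, 1/6, 1/6):
H = -1/6 × log_2(1/6) -1/3 × log_2(1/3) -1/6 × log_2(1/6) -1/6 × log_2(1/6) -1/6 × log_2(1/6)
H = 2.2516 bits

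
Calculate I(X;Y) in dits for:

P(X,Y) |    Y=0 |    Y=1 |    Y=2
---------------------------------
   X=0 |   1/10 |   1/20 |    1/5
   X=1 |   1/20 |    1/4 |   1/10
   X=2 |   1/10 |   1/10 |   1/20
0.0531 dits

Mutual information: I(X;Y) = H(X) + H(Y) - H(X,Y)

Marginals:
P(X) = (7/20, 2/5, 1/4), H(X) = 0.4693 dits
P(Y) = (1/4, 2/5, 7/20), H(Y) = 0.4693 dits

Joint entropy: H(X,Y) = 0.8855 dits

I(X;Y) = 0.4693 + 0.4693 - 0.8855 = 0.0531 dits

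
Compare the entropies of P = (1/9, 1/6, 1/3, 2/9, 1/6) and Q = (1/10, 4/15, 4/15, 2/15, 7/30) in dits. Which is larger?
Q

Computing entropies in dits:
H(P) = 0.6696
H(Q) = 0.6703

Distribution Q has higher entropy.

Intuition: The distribution closer to uniform (more spread out) has higher entropy.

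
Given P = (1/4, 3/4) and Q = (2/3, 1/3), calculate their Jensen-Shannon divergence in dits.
0.0392 dits

Jensen-Shannon divergence is:
JSD(P||Q) = 0.5 × D_KL(P||M) + 0.5 × D_KL(Q||M)
where M = 0.5 × (P + Q) is the mixture distribution.

M = 0.5 × (1/4, 3/4) + 0.5 × (2/3, 1/3) = (11/24, 13/24)

D_KL(P||M) = 0.0402 dits
D_KL(Q||M) = 0.0382 dits

JSD(P||Q) = 0.5 × 0.0402 + 0.5 × 0.0382 = 0.0392 dits

Unlike KL divergence, JSD is symmetric and bounded: 0 ≤ JSD ≤ log(2).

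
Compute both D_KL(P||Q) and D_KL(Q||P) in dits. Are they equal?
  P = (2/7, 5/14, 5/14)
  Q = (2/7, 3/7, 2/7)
D_KL(P||Q) = 0.0063, D_KL(Q||P) = 0.0062

KL divergence is not symmetric: D_KL(P||Q) ≠ D_KL(Q||P) in general.

D_KL(P||Q) = 0.0063 dits
D_KL(Q||P) = 0.0062 dits

No, they are not equal!

This asymmetry is why KL divergence is not a true distance metric.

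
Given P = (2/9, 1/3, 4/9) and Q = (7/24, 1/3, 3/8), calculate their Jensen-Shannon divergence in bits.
0.0055 bits

Jensen-Shannon divergence is:
JSD(P||Q) = 0.5 × D_KL(P||M) + 0.5 × D_KL(Q||M)
where M = 0.5 × (P + Q) is the mixture distribution.

M = 0.5 × (2/9, 1/3, 4/9) + 0.5 × (7/24, 1/3, 3/8) = (0.256944, 1/3, 0.409722)

D_KL(P||M) = 0.0056 bits
D_KL(Q||M) = 0.0054 bits

JSD(P||Q) = 0.5 × 0.0056 + 0.5 × 0.0054 = 0.0055 bits

Unlike KL divergence, JSD is symmetric and bounded: 0 ≤ JSD ≤ log(2).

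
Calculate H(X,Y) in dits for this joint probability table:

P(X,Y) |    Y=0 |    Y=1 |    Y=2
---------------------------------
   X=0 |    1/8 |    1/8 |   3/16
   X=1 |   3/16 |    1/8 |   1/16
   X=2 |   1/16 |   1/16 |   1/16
0.9123 dits

Joint entropy is H(X,Y) = -Σ_{x,y} p(x,y) log p(x,y).

Summing over all non-zero entries:
H(X,Y) = -[1/8·log_10(1/8) + 1/8·log_10(1/8) + 3/16·log_10(3/16) + 3/16·log_10(3/16) + 1/8·log_10(1/8) + 1/16·log_10(1/16) + 1/16·log_10(1/16) + 1/16·log_10(1/16) + 1/16·log_10(1/16)]
H(X,Y) = 0.9123 dits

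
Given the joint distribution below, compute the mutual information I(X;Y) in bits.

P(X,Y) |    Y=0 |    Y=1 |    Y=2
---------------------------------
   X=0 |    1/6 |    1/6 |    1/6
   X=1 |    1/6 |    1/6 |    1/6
0.0000 bits

Mutual information: I(X;Y) = H(X) + H(Y) - H(X,Y)

Marginals:
P(X) = (1/2, 1/2), H(X) = 1.0000 bits
P(Y) = (1/3, 1/3, 1/3), H(Y) = 1.5850 bits

Joint entropy: H(X,Y) = 2.5850 bits

I(X;Y) = 1.0000 + 1.5850 - 2.5850 = 0.0000 bits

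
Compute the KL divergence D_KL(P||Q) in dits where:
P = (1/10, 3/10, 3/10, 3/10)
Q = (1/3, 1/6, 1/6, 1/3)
0.0871 dits

KL divergence: D_KL(P||Q) = Σ p(x) log(p(x)/q(x))

Computing term by term:
  x=0: 1/10 × log_10[(1/10)/(1/3)] = 1/10 × -0.5229 = -0.0523
  x=1: 3/10 × log_10[(3/10)/(1/6)] = 3/10 × 0.2553 = 0.0766
  x=2: 3/10 × log_10[(3/10)/(1/6)] = 3/10 × 0.2553 = 0.0766
  x=3: 3/10 × log_10[(3/10)/(1/3)] = 3/10 × -0.0458 = -0.0137

D_KL(P||Q) = 0.0871 dits

Note: KL divergence is always non-negative and equals 0 iff P = Q.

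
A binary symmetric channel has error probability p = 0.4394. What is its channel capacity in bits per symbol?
0.0106 bits

For a binary symmetric channel (BSC) with error probability p:
Capacity C = 1 - H(p) bits per symbol

where H(p) = -p log₂(p) - (1-p) log₂(1-p) is the binary entropy function.

H(0.4394) = 0.9894 bits
C = 1 - 0.9894 = 0.0106 bits per symbol

This means we can reliably transmit up to 0.0106 bits of information per channel use.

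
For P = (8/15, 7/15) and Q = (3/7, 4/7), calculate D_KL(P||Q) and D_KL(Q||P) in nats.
D_KL(P||Q) = 0.0221, D_KL(Q||P) = 0.0220

KL divergence is not symmetric: D_KL(P||Q) ≠ D_KL(Q||P) in general.

D_KL(P||Q) = 0.0221 nats
D_KL(Q||P) = 0.0220 nats

No, they are not equal!

This asymmetry is why KL divergence is not a true distance metric.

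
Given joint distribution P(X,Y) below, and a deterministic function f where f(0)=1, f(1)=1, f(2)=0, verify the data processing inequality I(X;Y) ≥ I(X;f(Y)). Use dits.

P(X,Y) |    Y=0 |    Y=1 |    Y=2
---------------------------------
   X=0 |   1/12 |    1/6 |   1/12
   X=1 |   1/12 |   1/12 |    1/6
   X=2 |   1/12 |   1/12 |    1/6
I(X;Y) = 0.0164, I(X;f(Y)) = 0.0129, inequality holds: 0.0164 ≥ 0.0129

Data Processing Inequality: For any Markov chain X → Y → Z, we have I(X;Y) ≥ I(X;Z).

Here Z = f(Y) is a deterministic function of Y, forming X → Y → Z.

Original I(X;Y) = 0.0164 dits

After applying f:
P(X,Z) where Z=f(Y):
- P(X,Z=0) = P(X,Y=2)
- P(X,Z=1) = P(X,Y=0) + P(X,Y=1)

I(X;Z) = I(X;f(Y)) = 0.0129 dits

Verification: 0.0164 ≥ 0.0129 ✓

Information cannot be created by processing; the function f can only lose information about X.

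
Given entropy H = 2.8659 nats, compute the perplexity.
17.5649

Perplexity is e^H (or exp(H) for natural log).

H = 2.8659 nats
Perplexity = e^2.8659 = 17.5649

Interpretation: The model's uncertainty is equivalent to choosing uniformly among 17.6 options.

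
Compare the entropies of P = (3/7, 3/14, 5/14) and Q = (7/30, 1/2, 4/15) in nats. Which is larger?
P

Computing entropies in nats:
H(P) = 1.0609
H(Q) = 1.0386

Distribution P has higher entropy.

Intuition: The distribution closer to uniform (more spread out) has higher entropy.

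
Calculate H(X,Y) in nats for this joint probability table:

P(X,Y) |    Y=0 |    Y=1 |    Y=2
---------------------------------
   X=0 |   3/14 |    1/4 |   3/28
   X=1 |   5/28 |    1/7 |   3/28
1.7409 nats

Joint entropy is H(X,Y) = -Σ_{x,y} p(x,y) log p(x,y).

Summing over all non-zero entries:
H(X,Y) = -[3/14·log_e(3/14) + 1/4·log_e(1/4) + 3/28·log_e(3/28) + 5/28·log_e(5/28) + 1/7·log_e(1/7) + 3/28·log_e(3/28)]
H(X,Y) = 1.7409 nats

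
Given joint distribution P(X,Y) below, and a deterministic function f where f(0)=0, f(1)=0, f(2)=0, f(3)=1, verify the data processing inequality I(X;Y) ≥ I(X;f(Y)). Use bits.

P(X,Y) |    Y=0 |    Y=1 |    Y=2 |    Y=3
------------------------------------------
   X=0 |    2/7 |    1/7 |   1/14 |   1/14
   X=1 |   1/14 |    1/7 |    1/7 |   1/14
I(X;Y) = 0.1020, I(X;f(Y)) = 0.0025, inequality holds: 0.1020 ≥ 0.0025

Data Processing Inequality: For any Markov chain X → Y → Z, we have I(X;Y) ≥ I(X;Z).

Here Z = f(Y) is a deterministic function of Y, forming X → Y → Z.

Original I(X;Y) = 0.1020 bits

After applying f:
P(X,Z) where Z=f(Y):
- P(X,Z=0) = P(X,Y=0) + P(X,Y=1) + P(X,Y=2)
- P(X,Z=1) = P(X,Y=3)

I(X;Z) = I(X;f(Y)) = 0.0025 bits

Verification: 0.1020 ≥ 0.0025 ✓

Information cannot be created by processing; the function f can only lose information about X.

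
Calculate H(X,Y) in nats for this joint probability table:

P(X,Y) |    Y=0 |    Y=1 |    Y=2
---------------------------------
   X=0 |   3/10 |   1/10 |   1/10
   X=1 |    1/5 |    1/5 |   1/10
1.6957 nats

Joint entropy is H(X,Y) = -Σ_{x,y} p(x,y) log p(x,y).

Summing over all non-zero entries:
H(X,Y) = -[3/10·log_e(3/10) + 1/10·log_e(1/10) + 1/10·log_e(1/10) + 1/5·log_e(1/5) + 1/5·log_e(1/5) + 1/10·log_e(1/10)]
H(X,Y) = 1.6957 nats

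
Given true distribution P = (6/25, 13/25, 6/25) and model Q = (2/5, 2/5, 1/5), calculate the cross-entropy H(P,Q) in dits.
0.4702 dits

Cross-entropy: H(P,Q) = -Σ p(x) log q(x)

Alternatively: H(P,Q) = H(P) + D_KL(P||Q)
H(P) = 0.4452 dits
D_KL(P||Q) = 0.0250 dits

H(P,Q) = 0.4452 + 0.0250 = 0.4702 dits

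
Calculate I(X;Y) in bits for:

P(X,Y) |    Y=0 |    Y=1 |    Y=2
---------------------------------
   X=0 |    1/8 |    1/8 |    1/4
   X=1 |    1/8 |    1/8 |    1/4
0.0000 bits

Mutual information: I(X;Y) = H(X) + H(Y) - H(X,Y)

Marginals:
P(X) = (1/2, 1/2), H(X) = 1.0000 bits
P(Y) = (1/4, 1/4, 1/2), H(Y) = 1.5000 bits

Joint entropy: H(X,Y) = 2.5000 bits

I(X;Y) = 1.0000 + 1.5000 - 2.5000 = 0.0000 bits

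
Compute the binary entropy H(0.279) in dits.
0.2571 dits

The binary entropy function is:
H(p) = -p log(p) - (1-p) log(1-p)

H(0.279) = -0.279 × log_10(0.279) - 0.721 × log_10(0.721)
H(0.279) = 0.2571 dits

Note: Binary entropy is maximized at p=0.5 (H=1 bit) and minimized at p=0 or p=1 (H=0).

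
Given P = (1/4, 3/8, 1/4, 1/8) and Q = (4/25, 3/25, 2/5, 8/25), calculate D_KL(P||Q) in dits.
0.1320 dits

KL divergence: D_KL(P||Q) = Σ p(x) log(p(x)/q(x))

Computing term by term:
  x=0: 1/4 × log_10[(1/4)/(4/25)] = 1/4 × 0.1938 = 0.0485
  x=1: 3/8 × log_10[(3/8)/(3/25)] = 3/8 × 0.4949 = 0.1856
  x=2: 1/4 × log_10[(1/4)/(2/5)] = 1/4 × -0.2041 = -0.0510
  x=3: 1/8 × log_10[(1/8)/(8/25)] = 1/8 × -0.4082 = -0.0510

D_KL(P||Q) = 0.1320 dits

Note: KL divergence is always non-negative and equals 0 iff P = Q.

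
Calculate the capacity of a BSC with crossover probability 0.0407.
0.7545 bits

For a binary symmetric channel (BSC) with error probability p:
Capacity C = 1 - H(p) bits per symbol

where H(p) = -p log₂(p) - (1-p) log₂(1-p) is the binary entropy function.

H(0.0407) = 0.2455 bits
C = 1 - 0.2455 = 0.7545 bits per symbol

This means we can reliably transmit up to 0.7545 bits of information per channel use.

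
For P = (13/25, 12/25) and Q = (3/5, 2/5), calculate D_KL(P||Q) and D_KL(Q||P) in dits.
D_KL(P||Q) = 0.0057, D_KL(Q||P) = 0.0056

KL divergence is not symmetric: D_KL(P||Q) ≠ D_KL(Q||P) in general.

D_KL(P||Q) = 0.0057 dits
D_KL(Q||P) = 0.0056 dits

No, they are not equal!

This asymmetry is why KL divergence is not a true distance metric.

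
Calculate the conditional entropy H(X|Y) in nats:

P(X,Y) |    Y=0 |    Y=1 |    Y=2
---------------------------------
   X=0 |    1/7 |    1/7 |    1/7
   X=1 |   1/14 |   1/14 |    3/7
0.5941 nats

Using the chain rule: H(X|Y) = H(X,Y) - H(Y)

First, compute H(X,Y) = 1.5741 nats

Marginal P(Y) = (3/14, 3/14, 4/7)
H(Y) = 0.9800 nats

H(X|Y) = H(X,Y) - H(Y) = 1.5741 - 0.9800 = 0.5941 nats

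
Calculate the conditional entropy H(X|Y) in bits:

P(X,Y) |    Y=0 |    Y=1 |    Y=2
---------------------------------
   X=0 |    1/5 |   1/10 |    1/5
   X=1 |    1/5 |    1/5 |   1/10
0.9510 bits

Using the chain rule: H(X|Y) = H(X,Y) - H(Y)

First, compute H(X,Y) = 2.5219 bits

Marginal P(Y) = (2/5, 3/10, 3/10)
H(Y) = 1.5710 bits

H(X|Y) = H(X,Y) - H(Y) = 2.5219 - 1.5710 = 0.9510 bits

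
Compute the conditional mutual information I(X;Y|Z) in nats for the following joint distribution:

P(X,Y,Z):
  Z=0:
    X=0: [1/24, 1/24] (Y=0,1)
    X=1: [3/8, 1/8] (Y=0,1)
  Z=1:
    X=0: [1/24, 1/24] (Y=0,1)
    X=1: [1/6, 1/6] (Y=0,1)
0.0101 nats

Conditional mutual information: I(X;Y|Z) = H(X|Z) + H(Y|Z) - H(X,Y|Z)

H(Z) = 0.6792
H(X,Z) = 1.1269 → H(X|Z) = 0.4477
H(Y,Z) = 1.3170 → H(Y|Z) = 0.6378
H(X,Y,Z) = 1.7547 → H(X,Y|Z) = 1.0755

I(X;Y|Z) = 0.4477 + 0.6378 - 1.0755 = 0.0101 nats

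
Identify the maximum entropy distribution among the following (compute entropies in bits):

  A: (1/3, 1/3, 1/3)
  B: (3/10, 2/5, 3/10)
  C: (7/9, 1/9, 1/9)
A

For a discrete distribution over n outcomes, entropy is maximized by the uniform distribution.

Computing entropies:
H(A) = 1.5850 bits
H(B) = 1.5710 bits
H(C) = 0.9864 bits

The uniform distribution (where all probabilities equal 1/3) achieves the maximum entropy of log_2(3) = 1.5850 bits.

Distribution A has the highest entropy.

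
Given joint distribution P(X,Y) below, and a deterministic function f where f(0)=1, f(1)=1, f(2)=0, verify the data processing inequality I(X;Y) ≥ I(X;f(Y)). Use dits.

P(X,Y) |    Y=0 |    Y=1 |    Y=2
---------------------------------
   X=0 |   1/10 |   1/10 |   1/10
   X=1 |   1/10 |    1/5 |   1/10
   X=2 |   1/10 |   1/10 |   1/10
I(X;Y) = 0.0060, I(X;f(Y)) = 0.0017, inequality holds: 0.0060 ≥ 0.0017

Data Processing Inequality: For any Markov chain X → Y → Z, we have I(X;Y) ≥ I(X;Z).

Here Z = f(Y) is a deterministic function of Y, forming X → Y → Z.

Original I(X;Y) = 0.0060 dits

After applying f:
P(X,Z) where Z=f(Y):
- P(X,Z=0) = P(X,Y=2)
- P(X,Z=1) = P(X,Y=0) + P(X,Y=1)

I(X;Z) = I(X;f(Y)) = 0.0017 dits

Verification: 0.0060 ≥ 0.0017 ✓

Information cannot be created by processing; the function f can only lose information about X.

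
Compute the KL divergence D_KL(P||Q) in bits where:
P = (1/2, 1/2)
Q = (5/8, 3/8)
0.0466 bits

KL divergence: D_KL(P||Q) = Σ p(x) log(p(x)/q(x))

Computing term by term:
  x=0: 1/2 × log_2[(1/2)/(5/8)] = 1/2 × -0.3219 = -0.1610
  x=1: 1/2 × log_2[(1/2)/(3/8)] = 1/2 × 0.4150 = 0.2075

D_KL(P||Q) = 0.0466 bits

Note: KL divergence is always non-negative and equals 0 iff P = Q.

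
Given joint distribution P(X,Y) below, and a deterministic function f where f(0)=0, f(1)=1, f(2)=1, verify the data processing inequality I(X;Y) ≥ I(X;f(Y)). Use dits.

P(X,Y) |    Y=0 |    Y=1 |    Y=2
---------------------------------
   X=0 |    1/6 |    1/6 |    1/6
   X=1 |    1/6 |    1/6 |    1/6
I(X;Y) = 0.0000, I(X;f(Y)) = 0.0000, inequality holds: 0.0000 ≥ 0.0000

Data Processing Inequality: For any Markov chain X → Y → Z, we have I(X;Y) ≥ I(X;Z).

Here Z = f(Y) is a deterministic function of Y, forming X → Y → Z.

Original I(X;Y) = 0.0000 dits

After applying f:
P(X,Z) where Z=f(Y):
- P(X,Z=0) = P(X,Y=0)
- P(X,Z=1) = P(X,Y=1) + P(X,Y=2)

I(X;Z) = I(X;f(Y)) = 0.0000 dits

Verification: 0.0000 ≥ 0.0000 ✓

Information cannot be created by processing; the function f can only lose information about X.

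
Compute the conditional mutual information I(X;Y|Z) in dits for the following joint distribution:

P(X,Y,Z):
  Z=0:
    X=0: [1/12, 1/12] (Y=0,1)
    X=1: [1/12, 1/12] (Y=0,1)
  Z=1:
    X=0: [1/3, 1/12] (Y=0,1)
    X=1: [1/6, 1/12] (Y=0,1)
0.0032 dits

Conditional mutual information: I(X;Y|Z) = H(X|Z) + H(Y|Z) - H(X,Y|Z)

H(Z) = 0.2764
H(X,Z) = 0.5683 → H(X|Z) = 0.2919
H(Y,Z) = 0.5396 → H(Y|Z) = 0.2632
H(X,Y,Z) = 0.8283 → H(X,Y|Z) = 0.5519

I(X;Y|Z) = 0.2919 + 0.2632 - 0.5519 = 0.0032 dits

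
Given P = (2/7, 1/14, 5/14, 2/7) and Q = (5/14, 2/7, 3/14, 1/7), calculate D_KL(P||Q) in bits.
0.3141 bits

KL divergence: D_KL(P||Q) = Σ p(x) log(p(x)/q(x))

Computing term by term:
  x=0: 2/7 × log_2[(2/7)/(5/14)] = 2/7 × -0.3219 = -0.0920
  x=1: 1/14 × log_2[(1/14)/(2/7)] = 1/14 × -2.0000 = -0.1429
  x=2: 5/14 × log_2[(5/14)/(3/14)] = 5/14 × 0.7370 = 0.2632
  x=3: 2/7 × log_2[(2/7)/(1/7)] = 2/7 × 1.0000 = 0.2857

D_KL(P||Q) = 0.3141 bits

Note: KL divergence is always non-negative and equals 0 iff P = Q.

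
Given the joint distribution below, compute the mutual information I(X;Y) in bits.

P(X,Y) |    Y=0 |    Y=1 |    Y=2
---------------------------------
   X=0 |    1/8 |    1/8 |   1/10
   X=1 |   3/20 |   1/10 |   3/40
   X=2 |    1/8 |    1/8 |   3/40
0.0075 bits

Mutual information: I(X;Y) = H(X) + H(Y) - H(X,Y)

Marginals:
P(X) = (7/20, 13/40, 13/40), H(X) = 1.5841 bits
P(Y) = (2/5, 7/20, 1/4), H(Y) = 1.5589 bits

Joint entropy: H(X,Y) = 3.1355 bits

I(X;Y) = 1.5841 + 1.5589 - 3.1355 = 0.0075 bits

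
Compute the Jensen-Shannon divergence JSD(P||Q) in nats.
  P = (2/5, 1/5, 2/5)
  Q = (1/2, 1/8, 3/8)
0.0074 nats

Jensen-Shannon divergence is:
JSD(P||Q) = 0.5 × D_KL(P||M) + 0.5 × D_KL(Q||M)
where M = 0.5 × (P + Q) is the mixture distribution.

M = 0.5 × (2/5, 1/5, 2/5) + 0.5 × (1/2, 1/8, 3/8) = (9/20, 0.1625, 0.3875)

D_KL(P||M) = 0.0071 nats
D_KL(Q||M) = 0.0076 nats

JSD(P||Q) = 0.5 × 0.0071 + 0.5 × 0.0076 = 0.0074 nats

Unlike KL divergence, JSD is symmetric and bounded: 0 ≤ JSD ≤ log(2).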